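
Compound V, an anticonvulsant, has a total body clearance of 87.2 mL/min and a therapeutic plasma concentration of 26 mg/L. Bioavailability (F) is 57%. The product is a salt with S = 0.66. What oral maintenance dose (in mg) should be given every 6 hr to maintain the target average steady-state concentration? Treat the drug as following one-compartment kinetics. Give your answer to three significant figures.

2170 mg

Convert clearance: 87.2 mL/min × 60 min/h ÷ 1000 mL/L = 5.232 L/h
D = CL × Css × τ / F / S = 5.232 × 26 × 6 / 0.57 / 0.66 = 2170 mg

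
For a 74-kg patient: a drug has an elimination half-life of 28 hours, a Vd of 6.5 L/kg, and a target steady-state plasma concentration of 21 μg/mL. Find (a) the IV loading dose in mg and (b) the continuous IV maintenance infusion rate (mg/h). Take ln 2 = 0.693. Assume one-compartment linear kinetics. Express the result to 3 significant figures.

Vd = 6.5 L/kg × 74 kg = 481.0 L
LD = Vd × C = 481.0 × 21 = 10100 mg
CL = 0.693 × Vd / t½ = 0.693 × 481.0 / 28 = 11.90 L/h
Infusion rate = CL × Css = 11.90 × 21 = 249.9 mg/h

(a) 10100 mg; (b) 250 mg/h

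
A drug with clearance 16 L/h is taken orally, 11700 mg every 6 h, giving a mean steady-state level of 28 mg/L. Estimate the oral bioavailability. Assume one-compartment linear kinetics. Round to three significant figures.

F·D/τ = CL·Css at steady state → F = CL·Css·τ / D.
F = 16 × 28 × 6 / 11700 = 0.230

0.230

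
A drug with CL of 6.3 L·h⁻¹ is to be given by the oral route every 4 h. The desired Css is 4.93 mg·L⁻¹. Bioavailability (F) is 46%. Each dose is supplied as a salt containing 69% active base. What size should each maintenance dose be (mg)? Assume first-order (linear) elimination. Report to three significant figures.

391 mg

D = CL × Css × τ / F / S = 6.300 × 4.93 × 4 / 0.46 / 0.69 = 391.4 mg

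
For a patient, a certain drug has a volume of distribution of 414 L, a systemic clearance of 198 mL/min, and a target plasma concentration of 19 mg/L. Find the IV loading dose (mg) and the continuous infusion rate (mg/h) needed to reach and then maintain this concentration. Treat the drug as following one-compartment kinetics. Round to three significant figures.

LD = Vd · C_target = 414.0 × 19 = 7866 mg
CL = 198 mL/min = 198 × 0.06 = 11.88 L/h
Infusion rate = 11.88 L/h × 19 mg/L = 225.7 mg/h

(a) 7870 mg; (b) 226 mg/h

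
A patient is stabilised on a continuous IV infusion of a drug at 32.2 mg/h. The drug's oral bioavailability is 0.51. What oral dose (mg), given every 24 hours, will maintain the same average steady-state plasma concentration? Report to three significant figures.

To maintain the same Css, the systemic dosing rate must be unchanged: F·D/τ = infusion rate.
D = rate × τ / F = 32.2 × 24 / 0.51 = 1515 mg

1520 mg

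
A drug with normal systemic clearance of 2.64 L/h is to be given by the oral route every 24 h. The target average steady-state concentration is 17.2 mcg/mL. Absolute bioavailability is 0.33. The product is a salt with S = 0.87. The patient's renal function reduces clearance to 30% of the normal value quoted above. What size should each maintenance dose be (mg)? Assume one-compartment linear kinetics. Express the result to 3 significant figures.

Patient clearance = 0.3 × 2.640 = 0.7920 L/h
D = CL × Css × τ / F / S = 0.7920 × 17.2 × 24 / 0.33 / 0.87 = 1139 mg

1140 mg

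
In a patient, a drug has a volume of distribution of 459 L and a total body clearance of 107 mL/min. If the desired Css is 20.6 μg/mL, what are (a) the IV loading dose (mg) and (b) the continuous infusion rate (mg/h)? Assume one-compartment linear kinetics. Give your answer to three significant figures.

Loading dose = Vd × C = 459.0 × 20.6 = 9455 mg
CL = 107 mL/min = 107 × 0.06 = 6.420 L/h
Maintenance infusion rate = CL × Css = 6.420 × 20.6 = 132.3 mg/h

(a) 9460 mg; (b) 132 mg/h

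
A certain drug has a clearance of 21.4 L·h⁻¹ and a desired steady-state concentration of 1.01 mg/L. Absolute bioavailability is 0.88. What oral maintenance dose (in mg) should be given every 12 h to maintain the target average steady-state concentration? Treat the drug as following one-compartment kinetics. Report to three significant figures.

D = CL × Css × τ / F = 21.40 × 1.01 × 12 / 0.88 = 294.7 mg

295 mg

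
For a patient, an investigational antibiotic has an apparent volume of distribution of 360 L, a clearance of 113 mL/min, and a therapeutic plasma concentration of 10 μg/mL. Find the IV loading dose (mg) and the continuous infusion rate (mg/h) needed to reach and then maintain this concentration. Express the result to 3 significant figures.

(a) 3600 mg; (b) 67.8 mg/h

Loading: fill Vd to C_target → 360.0 L × 10 mg/L = 3600 mg
CL = 113 mL/min × 60/1000 = 6.780 L/h
Maintenance: replace elimination → rate = CL × Css = 6.780 × 10 = 67.80 mg/h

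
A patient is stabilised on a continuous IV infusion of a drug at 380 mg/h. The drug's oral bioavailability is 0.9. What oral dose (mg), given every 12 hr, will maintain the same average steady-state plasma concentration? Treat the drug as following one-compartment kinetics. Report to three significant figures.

To maintain the same Css, the systemic dosing rate must be unchanged: F·D/τ = infusion rate.
D = rate × τ / F = 380 × 12 / 0.9 = 5067 mg

5070 mg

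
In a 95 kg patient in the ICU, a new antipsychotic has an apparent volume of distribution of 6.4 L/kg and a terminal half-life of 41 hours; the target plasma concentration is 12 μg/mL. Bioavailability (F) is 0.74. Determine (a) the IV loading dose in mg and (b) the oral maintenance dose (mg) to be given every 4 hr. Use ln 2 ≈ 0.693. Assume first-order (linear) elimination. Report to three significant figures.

Vd(total) = 95 kg × 6.4 L/kg = 608.0 L
LD = Vd × C = 608.0 × 12 = 7296 mg
CL = 0.693 × Vd / t½ = 0.693 × 608.0 / 41 = 10.28 L/h
D = CL × Css × τ / F = 10.28 × 12 × 4 / 0.74 = 666.8 mg

(a) 7300 mg; (b) 667 mg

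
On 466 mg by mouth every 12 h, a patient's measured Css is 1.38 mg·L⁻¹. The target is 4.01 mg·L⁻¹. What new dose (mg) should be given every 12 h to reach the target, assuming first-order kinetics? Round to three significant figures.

1350 mg

With linear kinetics, Css is proportional to dose rate (D/τ) at fixed clearance.
D₂ = D₁ × (Css,target / Css,current) = 466 × 4.01/1.38 = 1354 mg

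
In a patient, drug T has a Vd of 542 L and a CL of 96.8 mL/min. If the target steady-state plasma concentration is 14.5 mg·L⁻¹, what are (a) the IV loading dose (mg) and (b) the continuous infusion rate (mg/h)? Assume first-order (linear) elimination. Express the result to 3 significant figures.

Loading: fill Vd to C_target → 542.0 L × 14.5 mg/L = 7859 mg
CL = 96.8 mL/min × 60/1000 = 5.808 L/h
Maintenance infusion rate = CL × Css = 5.808 × 14.5 = 84.22 mg/h

(a) 7860 mg; (b) 84.2 mg/h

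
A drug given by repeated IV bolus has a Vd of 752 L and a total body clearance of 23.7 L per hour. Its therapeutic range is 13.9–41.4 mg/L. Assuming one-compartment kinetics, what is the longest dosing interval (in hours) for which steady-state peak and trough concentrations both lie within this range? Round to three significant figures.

34.6 h

k = CL / Vd = 23.70 / 752.0 = 0.03152 h⁻¹
Between IV bolus doses, concentration decays as C = C₀·e^(−kτ), so C_peak/C_trough = e^(kτ).
τ_max = ln(C_peak/C_trough) / k = ln(41.4/13.9) / 0.03152 = 1.091 / 0.03152 = 34.61 h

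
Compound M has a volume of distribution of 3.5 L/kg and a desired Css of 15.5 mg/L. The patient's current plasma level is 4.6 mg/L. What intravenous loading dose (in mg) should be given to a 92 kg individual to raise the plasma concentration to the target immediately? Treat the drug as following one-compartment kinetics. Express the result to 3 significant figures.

Vd = 3.5 L/kg × 92 kg = 322.0 L
The loading dose fills Vd to the target concentration.
Concentration deficit ΔC = 15.5 − 4.6 = 10.90 mg/L
LD = Vd × ΔC = 322.0 × 10.90 = 3510 mg

3510 mg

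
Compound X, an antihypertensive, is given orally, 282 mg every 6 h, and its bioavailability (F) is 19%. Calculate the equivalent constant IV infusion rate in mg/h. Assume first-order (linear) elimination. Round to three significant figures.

8.93 mg/h

Equivalent systemic input: infusion rate = F·D/τ.
Rate = 0.19 × 282 / 6 = 8.930 mg/h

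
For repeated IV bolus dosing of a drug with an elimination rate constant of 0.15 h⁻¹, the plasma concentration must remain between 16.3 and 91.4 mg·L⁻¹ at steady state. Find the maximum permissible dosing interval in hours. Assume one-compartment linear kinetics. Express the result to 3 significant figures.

Between IV bolus doses, concentration decays as C = C₀·e^(−kτ), so C_peak/C_trough = e^(kτ).
τ_max = ln(C_peak/C_trough) / k = ln(91.4/16.3) / 0.1500 = 1.724 / 0.1500 = 11.49 h

11.5 h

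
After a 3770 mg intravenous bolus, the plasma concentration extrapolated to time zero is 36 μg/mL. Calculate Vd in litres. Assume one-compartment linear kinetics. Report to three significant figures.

105 L

Immediately after an IV bolus, C₀ = Dose / Vd, so Vd = Dose / C₀.
Vd = 3770 / 36 = 104.7 L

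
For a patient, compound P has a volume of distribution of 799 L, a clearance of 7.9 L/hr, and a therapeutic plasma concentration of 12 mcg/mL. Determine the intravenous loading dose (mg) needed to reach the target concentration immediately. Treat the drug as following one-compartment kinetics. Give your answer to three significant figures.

9590 mg

LD = Vd × C = 799.0 × 12.00 = 9588 mg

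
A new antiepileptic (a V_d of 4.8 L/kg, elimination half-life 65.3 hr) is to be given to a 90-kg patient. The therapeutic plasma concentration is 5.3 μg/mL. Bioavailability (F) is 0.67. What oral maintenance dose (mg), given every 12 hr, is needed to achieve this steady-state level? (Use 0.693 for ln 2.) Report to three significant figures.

Total Vd = 4.8 × 90 = 432.0 L
k = 0.693/65.3 = 0.01061 h⁻¹, so CL = k·Vd = 0.01061 × 432.0 = 4.584 L/h
D = CL × Css × τ / F = 4.584 × 5.3 × 12 / 0.67 = 435.1 mg

435 mg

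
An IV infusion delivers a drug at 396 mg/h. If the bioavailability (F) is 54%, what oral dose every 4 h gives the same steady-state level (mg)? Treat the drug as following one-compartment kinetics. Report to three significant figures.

To maintain the same Css, the systemic dosing rate must be unchanged: F·D/τ = infusion rate.
D = rate × τ / F = 396 × 4 / 0.54 = 2933 mg

2930 mg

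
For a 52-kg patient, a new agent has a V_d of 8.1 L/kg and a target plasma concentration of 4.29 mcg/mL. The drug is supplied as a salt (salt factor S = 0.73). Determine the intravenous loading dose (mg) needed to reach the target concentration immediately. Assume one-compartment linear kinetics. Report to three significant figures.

Vd(total) = 52 kg × 8.1 L/kg = 421.2 L
LD = Vd × C / S = 421.2 × 4.290 / 0.73 = 2475 mg

2480 mg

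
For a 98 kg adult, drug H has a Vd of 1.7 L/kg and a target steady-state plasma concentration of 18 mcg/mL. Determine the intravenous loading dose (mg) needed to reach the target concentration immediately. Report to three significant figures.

3000 mg

Total Vd = 1.7 × 98 = 166.6 L
LD = Vd × C = 166.6 × 18.00 = 2999 mg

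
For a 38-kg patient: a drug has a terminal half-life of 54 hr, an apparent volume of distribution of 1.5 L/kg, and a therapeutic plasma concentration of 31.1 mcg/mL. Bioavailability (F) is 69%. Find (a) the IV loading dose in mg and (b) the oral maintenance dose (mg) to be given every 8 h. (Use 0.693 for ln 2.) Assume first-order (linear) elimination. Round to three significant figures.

Vd = 1.5 L/kg × 38 kg = 57.00 L
LD = Vd × C = 57.00 × 31.1 = 1773 mg
CL = 0.693 × Vd / t½ = 0.693 × 57.00 / 54 = 0.7315 L/h
D = CL × Css × τ / F = 0.7315 × 31.1 × 8 / 0.69 = 263.8 mg

(a) 1770 mg; (b) 264 mg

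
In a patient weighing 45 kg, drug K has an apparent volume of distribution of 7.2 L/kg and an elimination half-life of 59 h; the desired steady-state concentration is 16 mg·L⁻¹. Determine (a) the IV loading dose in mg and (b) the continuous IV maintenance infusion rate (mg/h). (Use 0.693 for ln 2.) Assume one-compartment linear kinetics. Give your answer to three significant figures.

(a) 5180 mg; (b) 60.9 mg/h

Vd = 7.2 L/kg × 45 kg = 324.0 L
LD = Vd × C = 324.0 × 16 = 5184 mg
CL = 0.693 × Vd / t½ = 0.693 × 324.0 / 59 = 3.806 L/h
Infusion rate = CL × Css = 3.806 × 16 = 60.90 mg/h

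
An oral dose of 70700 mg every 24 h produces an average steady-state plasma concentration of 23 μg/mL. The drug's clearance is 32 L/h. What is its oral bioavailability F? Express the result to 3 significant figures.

F·D/τ = CL·Css at steady state → F = CL·Css·τ / D.
F = 32 × 23 × 24 / 70700 = 0.250

0.250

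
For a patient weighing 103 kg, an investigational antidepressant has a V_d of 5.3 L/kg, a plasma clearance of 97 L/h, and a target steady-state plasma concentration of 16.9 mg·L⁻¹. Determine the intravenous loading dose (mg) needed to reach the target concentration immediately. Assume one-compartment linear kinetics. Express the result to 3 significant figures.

9230 mg

Vd(total) = 103 kg × 5.3 L/kg = 545.9 L
LD = Vd × C = 545.9 × 16.90 = 9226 mg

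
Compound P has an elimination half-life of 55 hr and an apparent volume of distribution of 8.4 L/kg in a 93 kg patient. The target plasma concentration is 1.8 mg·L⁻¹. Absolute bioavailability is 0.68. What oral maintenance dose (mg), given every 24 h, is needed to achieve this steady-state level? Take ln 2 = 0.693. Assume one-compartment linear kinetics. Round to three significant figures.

Vd = 8.4 L/kg × 93 kg = 781.2 L
k = 0.693/55 = 0.01260 h⁻¹, so CL = k·Vd = 0.01260 × 781.2 = 9.843 L/h
D = CL × Css × τ / F = 9.843 × 1.8 × 24 / 0.68 = 625.3 mg

625 mg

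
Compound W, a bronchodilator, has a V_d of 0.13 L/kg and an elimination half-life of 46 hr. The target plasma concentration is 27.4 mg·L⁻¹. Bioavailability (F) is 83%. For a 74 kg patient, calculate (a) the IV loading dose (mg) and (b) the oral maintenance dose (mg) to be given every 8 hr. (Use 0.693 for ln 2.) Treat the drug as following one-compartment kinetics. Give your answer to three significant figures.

(a) 264 mg; (b) 38.3 mg

Vd = 0.13 L/kg × 74 kg = 9.620 L
LD = Vd × C = 9.620 × 27.4 = 263.6 mg
CL = 0.693 × Vd / t½ = 0.693 × 9.620 / 46 = 0.1449 L/h
D = CL × Css × τ / F = 0.1449 × 27.4 × 8 / 0.83 = 38.27 mg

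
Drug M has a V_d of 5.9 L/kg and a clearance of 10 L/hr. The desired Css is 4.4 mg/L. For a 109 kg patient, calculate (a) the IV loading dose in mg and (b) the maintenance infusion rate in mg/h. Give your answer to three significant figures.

Vd = 5.9 L/kg × 109 kg = 643.1 L
Loading: fill Vd to C_target → 643.1 L × 4.4 mg/L = 2830 mg
Maintenance: replace elimination → rate = CL × Css = 10.00 × 4.4 = 44.00 mg/h

(a) 2830 mg; (b) 44.0 mg/h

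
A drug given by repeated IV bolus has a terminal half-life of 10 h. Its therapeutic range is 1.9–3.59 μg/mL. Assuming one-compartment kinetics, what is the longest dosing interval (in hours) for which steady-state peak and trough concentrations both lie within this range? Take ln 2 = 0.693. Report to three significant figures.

k = 0.693 / t½ = 0.693 / 10 = 0.06930 h⁻¹
Between IV bolus doses, concentration decays as C = C₀·e^(−kτ), so C_peak/C_trough = e^(kτ).
τ_max = ln(C_peak/C_trough) / k = ln(3.59/1.9) / 0.06930 = 0.6363 / 0.06930 = 9.182 h

9.18 h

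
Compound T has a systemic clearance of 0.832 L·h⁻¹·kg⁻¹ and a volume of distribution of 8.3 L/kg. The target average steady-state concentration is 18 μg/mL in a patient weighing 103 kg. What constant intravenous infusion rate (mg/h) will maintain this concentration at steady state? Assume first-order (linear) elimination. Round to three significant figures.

1540 mg/h

CL = 0.832 L·h⁻¹·kg⁻¹ × 103 kg = 85.70 L/h
R₀ = 85.70 × 18 = 1543 mg/h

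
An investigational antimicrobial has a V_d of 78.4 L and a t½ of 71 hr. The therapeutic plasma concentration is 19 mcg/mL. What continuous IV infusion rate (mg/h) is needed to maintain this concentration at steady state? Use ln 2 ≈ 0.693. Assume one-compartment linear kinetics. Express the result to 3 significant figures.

CL = 0.693 × Vd / t½ = 0.693 × 78.40 / 71 = 0.7652 L/h
Infusion rate = CL × Css = 0.7652 × 19 = 14.54 mg/h

14.5 mg/h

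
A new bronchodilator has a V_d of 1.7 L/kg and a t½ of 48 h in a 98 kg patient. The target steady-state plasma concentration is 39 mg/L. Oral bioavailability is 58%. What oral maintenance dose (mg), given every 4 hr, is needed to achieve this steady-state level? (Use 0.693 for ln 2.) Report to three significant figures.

Total Vd = 1.7 × 98 = 166.6 L
k = 0.693/48 = 0.01444 h⁻¹, so CL = k·Vd = 0.01444 × 166.6 = 2.406 L/h
D = CL × Css × τ / F = 2.406 × 39 × 4 / 0.58 = 647.1 mg

647 mg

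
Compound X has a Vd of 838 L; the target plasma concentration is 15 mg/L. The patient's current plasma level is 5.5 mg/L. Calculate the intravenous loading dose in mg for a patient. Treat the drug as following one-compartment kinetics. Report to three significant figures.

7960 mg

The loading dose fills Vd to the target concentration.
Concentration deficit ΔC = 15 − 5.5 = 9.500 mg/L
LD = Vd × ΔC = 838.0 × 9.500 = 7961 mg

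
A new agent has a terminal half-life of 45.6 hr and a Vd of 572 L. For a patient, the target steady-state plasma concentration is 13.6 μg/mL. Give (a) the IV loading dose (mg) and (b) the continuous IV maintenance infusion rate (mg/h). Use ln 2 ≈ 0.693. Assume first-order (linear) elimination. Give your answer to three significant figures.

(a) 7780 mg; (b) 118 mg/h

LD = Vd × C = 572.0 × 13.6 = 7779 mg
CL = 0.693 × Vd / t½ = 0.693 × 572.0 / 45.6 = 8.693 L/h
Infusion rate = CL × Css = 8.693 × 13.6 = 118.2 mg/h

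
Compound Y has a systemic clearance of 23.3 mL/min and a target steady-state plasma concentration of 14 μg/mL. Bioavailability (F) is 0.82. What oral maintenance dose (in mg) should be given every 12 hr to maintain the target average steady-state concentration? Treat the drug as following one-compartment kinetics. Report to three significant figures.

Convert clearance: 23.3 mL/min × 60 min/h ÷ 1000 mL/L = 1.398 L/h
D = CL × Css × τ / F = 1.398 × 14 × 12 / 0.82 = 286.4 mg

286 mg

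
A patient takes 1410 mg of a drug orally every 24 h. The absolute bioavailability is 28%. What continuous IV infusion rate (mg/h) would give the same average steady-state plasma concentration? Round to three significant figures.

16.5 mg/h

Equivalent systemic input: infusion rate = F·D/τ.
Rate = 0.28 × 1410 / 24 = 16.45 mg/h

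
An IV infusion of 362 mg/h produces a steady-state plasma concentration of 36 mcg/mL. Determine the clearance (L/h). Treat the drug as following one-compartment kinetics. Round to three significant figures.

At steady state, infusion rate = CL × Css, so CL = rate / Css.
CL = 362 / 36 = 10.06 L/h

10.1 L/h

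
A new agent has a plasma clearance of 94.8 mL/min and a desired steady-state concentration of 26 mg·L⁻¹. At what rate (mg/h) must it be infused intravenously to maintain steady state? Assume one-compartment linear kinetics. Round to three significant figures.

CL = 94.8 mL/min × 60/1000 = 5.688 L/h
At steady state, infusion rate equals elimination rate: rate in = CL × Css.
R₀ = 5.688 × 26 = 147.9 mg/h

148 mg/h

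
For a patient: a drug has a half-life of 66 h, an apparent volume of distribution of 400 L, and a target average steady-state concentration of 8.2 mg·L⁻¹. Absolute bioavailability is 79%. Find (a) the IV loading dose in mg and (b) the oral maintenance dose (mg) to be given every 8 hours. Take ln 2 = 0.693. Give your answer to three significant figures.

(a) 3280 mg; (b) 349 mg

LD = Vd × C = 400.0 × 8.2 = 3280 mg
CL = 0.693 × Vd / t½ = 0.693 × 400.0 / 66 = 4.200 L/h
D = CL × Css × τ / F = 4.200 × 8.2 × 8 / 0.79 = 348.8 mg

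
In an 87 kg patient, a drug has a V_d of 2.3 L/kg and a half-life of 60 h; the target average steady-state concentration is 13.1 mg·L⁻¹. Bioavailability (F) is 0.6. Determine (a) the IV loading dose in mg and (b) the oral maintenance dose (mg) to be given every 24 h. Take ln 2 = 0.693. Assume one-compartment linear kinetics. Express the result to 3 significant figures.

(a) 2620 mg; (b) 1210 mg

Vd = 2.3 L/kg × 87 kg = 200.1 L
LD = Vd × C = 200.1 × 13.1 = 2621 mg
CL = 0.693 × Vd / t½ = 0.693 × 200.1 / 60 = 2.311 L/h
D = CL × Css × τ / F = 2.311 × 13.1 × 24 / 0.6 = 1211 mg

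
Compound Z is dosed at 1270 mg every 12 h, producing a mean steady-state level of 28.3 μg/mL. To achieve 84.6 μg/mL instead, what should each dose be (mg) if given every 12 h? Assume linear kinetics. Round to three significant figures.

3800 mg

For first-order elimination, Css ∝ F·D/(CL·τ); F and CL are unchanged, so Css ∝ D/τ.
D₂ = D₁ × (Css,target / Css,current) = 1270 × 84.6/28.3 = 3797 mg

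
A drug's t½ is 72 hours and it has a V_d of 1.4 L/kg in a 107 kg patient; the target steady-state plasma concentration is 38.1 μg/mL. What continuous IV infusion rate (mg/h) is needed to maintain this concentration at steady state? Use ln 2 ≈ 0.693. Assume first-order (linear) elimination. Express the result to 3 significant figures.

54.9 mg/h

Total Vd = 1.4 × 107 = 149.8 L
k = 0.693/72 = 0.009625 h⁻¹, so CL = k·Vd = 0.009625 × 149.8 = 1.442 L/h
Infusion rate = CL × Css = 1.442 × 38.1 = 54.94 mg/h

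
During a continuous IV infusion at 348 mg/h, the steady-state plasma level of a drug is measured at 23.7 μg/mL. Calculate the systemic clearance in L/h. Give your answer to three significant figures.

14.7 L/h

At steady state, infusion rate = CL × Css, so CL = rate / Css.
CL = 348 / 23.7 = 14.68 L/h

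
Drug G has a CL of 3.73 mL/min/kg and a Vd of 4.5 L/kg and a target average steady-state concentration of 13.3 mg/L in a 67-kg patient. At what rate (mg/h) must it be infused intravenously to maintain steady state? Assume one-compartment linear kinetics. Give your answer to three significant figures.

199 mg/h

CL = 3.73 mL/min/kg × 67 kg = 249.9 mL/min = 249.9 × 60/1000 = 14.99 L/h
Vd does not affect the maintenance rate; only clearance governs steady-state input.
Infusion rate = CL · Css = 14.99 L/h × 13.3 mg/L = 199.4 mg/h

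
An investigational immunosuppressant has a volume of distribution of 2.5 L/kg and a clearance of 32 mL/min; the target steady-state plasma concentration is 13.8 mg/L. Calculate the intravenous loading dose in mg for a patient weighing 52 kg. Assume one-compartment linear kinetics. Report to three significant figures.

Total Vd = 2.5 × 52 = 130.0 L
LD = Vd × C = 130.0 × 13.80 = 1794 mg

1790 mg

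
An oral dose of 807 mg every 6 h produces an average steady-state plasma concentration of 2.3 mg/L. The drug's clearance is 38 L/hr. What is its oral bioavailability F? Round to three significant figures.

0.650

F·D/τ = CL·Css at steady state → F = CL·Css·τ / D.
F = 38 × 2.3 × 6 / 807 = 0.650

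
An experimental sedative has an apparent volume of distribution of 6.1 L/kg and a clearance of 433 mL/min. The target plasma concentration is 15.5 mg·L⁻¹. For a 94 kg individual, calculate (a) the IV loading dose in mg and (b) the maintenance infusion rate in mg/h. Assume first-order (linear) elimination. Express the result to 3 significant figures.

Total Vd = 6.1 × 94 = 573.4 L
LD = Vd · C_target = 573.4 × 15.5 = 8888 mg
Convert clearance: 433 mL/min × 60 min/h ÷ 1000 mL/L = 25.98 L/h
Infusion rate = 25.98 L/h × 15.5 mg/L = 402.7 mg/h

(a) 8890 mg; (b) 403 mg/h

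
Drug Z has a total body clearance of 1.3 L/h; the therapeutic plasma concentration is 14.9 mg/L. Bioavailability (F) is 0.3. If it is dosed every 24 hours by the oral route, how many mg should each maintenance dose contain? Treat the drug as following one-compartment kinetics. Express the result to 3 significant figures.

1550 mg

At steady state, dose per interval replaces the amount cleared in that interval: F·D/τ = CL·Css.
D = CL × Css × τ / F = 1.300 × 14.9 × 24 / 0.3 = 1550 mg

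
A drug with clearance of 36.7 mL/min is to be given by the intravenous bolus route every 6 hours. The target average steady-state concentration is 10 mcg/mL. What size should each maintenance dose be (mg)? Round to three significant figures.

132 mg

CL = 36.7 mL/min × 60/1000 = 2.202 L/h
D = CL × Css × τ = 2.202 × 10 × 6 = 132.1 mg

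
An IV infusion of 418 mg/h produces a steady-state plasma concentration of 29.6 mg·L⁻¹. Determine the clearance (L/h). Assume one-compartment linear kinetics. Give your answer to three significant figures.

14.1 L/h

At steady state, infusion rate = CL × Css, so CL = rate / Css.
CL = 418 / 29.6 = 14.12 L/h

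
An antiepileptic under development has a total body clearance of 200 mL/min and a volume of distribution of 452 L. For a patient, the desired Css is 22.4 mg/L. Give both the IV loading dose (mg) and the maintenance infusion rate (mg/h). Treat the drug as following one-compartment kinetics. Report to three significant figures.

LD = Vd · C_target = 452.0 × 22.4 = 10120 mg
Convert clearance: 200 mL/min × 60 min/h ÷ 1000 mL/L = 12.00 L/h
Maintenance: replace elimination → rate = CL × Css = 12.00 × 22.4 = 268.8 mg/h

(a) 10100 mg; (b) 269 mg/h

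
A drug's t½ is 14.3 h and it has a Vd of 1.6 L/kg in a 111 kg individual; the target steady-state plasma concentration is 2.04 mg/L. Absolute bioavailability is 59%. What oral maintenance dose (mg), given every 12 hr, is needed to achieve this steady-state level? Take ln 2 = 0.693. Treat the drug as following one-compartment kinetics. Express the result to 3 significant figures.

357 mg

Total Vd = 1.6 × 111 = 177.6 L
k = 0.693/14.3 = 0.04846 h⁻¹, so CL = k·Vd = 0.04846 × 177.6 = 8.606 L/h
D = CL × Css × τ / F = 8.606 × 2.04 × 12 / 0.59 = 357.1 mg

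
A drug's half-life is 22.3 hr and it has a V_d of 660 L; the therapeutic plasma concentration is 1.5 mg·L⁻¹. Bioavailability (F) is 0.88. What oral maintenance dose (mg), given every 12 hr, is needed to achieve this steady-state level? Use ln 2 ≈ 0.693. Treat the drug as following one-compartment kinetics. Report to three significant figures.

CL = 0.693 × Vd / t½ = 0.693 × 660.0 / 22.3 = 20.51 L/h
D = CL × Css × τ / F = 20.51 × 1.5 × 12 / 0.88 = 419.5 mg

420 mg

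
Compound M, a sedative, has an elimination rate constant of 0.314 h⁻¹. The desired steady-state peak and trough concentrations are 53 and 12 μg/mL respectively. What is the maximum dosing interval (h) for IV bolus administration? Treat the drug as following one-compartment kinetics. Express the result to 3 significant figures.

Between IV bolus doses, concentration decays as C = C₀·e^(−kτ), so C_peak/C_trough = e^(kτ).
τ_max = ln(C_peak/C_trough) / k = ln(53/12) / 0.3140 = 1.485 / 0.3140 = 4.729 h

4.73 h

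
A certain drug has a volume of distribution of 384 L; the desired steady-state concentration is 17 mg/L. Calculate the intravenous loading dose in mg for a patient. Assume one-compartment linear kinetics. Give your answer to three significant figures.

6530 mg

LD = Vd × C = 384.0 × 17.00 = 6528 mg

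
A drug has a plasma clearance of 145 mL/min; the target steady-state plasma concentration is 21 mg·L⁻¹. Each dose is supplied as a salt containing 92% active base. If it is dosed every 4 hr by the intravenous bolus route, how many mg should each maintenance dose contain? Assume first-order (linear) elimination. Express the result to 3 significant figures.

CL = 145 mL/min × 60/1000 = 8.700 L/h
D = CL × Css × τ / S = 8.700 × 21 × 4 / 0.92 = 794.3 mg

794 mg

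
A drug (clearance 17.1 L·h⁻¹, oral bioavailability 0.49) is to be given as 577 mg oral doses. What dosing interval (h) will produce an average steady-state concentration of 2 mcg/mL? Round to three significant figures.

8.27 h

F·D/τ = CL·Css → τ = F·D / (CL·Css).
τ = 0.49 × 577 / (17.1 × 2) = 8.267 h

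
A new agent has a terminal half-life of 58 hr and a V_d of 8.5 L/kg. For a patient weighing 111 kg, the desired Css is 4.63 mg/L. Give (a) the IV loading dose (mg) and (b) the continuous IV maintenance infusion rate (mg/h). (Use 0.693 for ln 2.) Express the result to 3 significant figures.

Total Vd = 8.5 × 111 = 943.5 L
LD = Vd × C = 943.5 × 4.63 = 4368 mg
CL = 0.693 × Vd / t½ = 0.693 × 943.5 / 58 = 11.27 L/h
Infusion rate = CL × Css = 11.27 × 4.63 = 52.18 mg/h

(a) 4370 mg; (b) 52.2 mg/h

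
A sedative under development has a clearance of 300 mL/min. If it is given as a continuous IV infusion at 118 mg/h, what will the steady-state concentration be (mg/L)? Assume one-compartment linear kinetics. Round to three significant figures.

6.56 mg/L

CL = 300 mL/min = 300 × 0.06 = 18.00 L/h
Css = rate / CL = 118 / 18.00 = 6.556 mg/L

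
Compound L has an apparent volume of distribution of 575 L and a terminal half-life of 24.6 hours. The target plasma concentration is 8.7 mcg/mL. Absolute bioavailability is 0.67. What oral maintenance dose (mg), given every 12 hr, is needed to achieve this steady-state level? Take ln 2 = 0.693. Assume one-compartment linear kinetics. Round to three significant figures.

CL = ln 2 · Vd / t½ = 0.693 × 575.0 / 24.6 = 16.20 L/h
D = CL × Css × τ / F = 16.20 × 8.7 × 12 / 0.67 = 2524 mg

2520 mg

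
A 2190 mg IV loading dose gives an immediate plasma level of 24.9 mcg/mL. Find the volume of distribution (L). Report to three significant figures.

Immediately after an IV bolus, C₀ = Dose / Vd, so Vd = Dose / C₀.
Vd = 2190 / 24.9 = 87.95 L

88.0 L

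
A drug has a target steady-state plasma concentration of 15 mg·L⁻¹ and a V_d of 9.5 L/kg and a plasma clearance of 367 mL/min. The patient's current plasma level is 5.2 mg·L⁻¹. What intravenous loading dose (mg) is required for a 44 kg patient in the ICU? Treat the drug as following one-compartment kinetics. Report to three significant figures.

4100 mg

Vd(total) = 44 kg × 9.5 L/kg = 418.0 L
LD is governed by Vd — clearance does not enter the loading-dose calculation.
Concentration deficit ΔC = 15 − 5.2 = 9.800 mg/L
LD = Vd × ΔC = 418.0 × 9.800 = 4096 mg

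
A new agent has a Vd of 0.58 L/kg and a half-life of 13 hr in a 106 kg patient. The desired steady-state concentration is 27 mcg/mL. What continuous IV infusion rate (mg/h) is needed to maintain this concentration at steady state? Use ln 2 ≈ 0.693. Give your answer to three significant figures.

Vd(total) = 106 kg × 0.58 L/kg = 61.48 L
CL = ln 2 · Vd / t½ = 0.693 × 61.48 / 13 = 3.277 L/h
Infusion rate = CL × Css = 3.277 × 27 = 88.48 mg/h

88.5 mg/h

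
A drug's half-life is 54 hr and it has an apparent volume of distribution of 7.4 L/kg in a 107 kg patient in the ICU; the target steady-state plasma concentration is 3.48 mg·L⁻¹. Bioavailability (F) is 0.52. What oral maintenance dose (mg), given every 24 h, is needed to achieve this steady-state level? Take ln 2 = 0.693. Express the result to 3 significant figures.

1630 mg

Vd = 7.4 L/kg × 107 kg = 791.8 L
CL = ln 2 · Vd / t½ = 0.693 × 791.8 / 54 = 10.16 L/h
D = CL × Css × τ / F = 10.16 × 3.48 × 24 / 0.52 = 1632 mg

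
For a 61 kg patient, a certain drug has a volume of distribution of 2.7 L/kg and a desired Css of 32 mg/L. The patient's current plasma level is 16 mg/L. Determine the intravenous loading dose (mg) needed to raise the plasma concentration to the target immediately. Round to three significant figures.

Vd(total) = 61 kg × 2.7 L/kg = 164.7 L
Concentration deficit ΔC = 32 − 16 = 16.00 mg/L
LD = Vd × ΔC = 164.7 × 16.00 = 2635 mg

2640 mg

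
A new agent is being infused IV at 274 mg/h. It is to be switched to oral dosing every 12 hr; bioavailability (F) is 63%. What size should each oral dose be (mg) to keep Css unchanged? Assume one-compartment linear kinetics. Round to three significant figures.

To maintain the same Css, the systemic dosing rate must be unchanged: F·D/τ = infusion rate.
D = rate × τ / F = 274 × 12 / 0.63 = 5219 mg

5220 mg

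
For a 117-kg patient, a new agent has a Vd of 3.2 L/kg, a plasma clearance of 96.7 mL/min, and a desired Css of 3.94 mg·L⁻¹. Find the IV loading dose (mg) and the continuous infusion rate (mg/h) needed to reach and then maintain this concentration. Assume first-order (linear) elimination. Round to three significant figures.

(a) 1480 mg; (b) 22.9 mg/h

Vd = 3.2 L/kg × 117 kg = 374.4 L
LD = Vd · C_target = 374.4 × 3.94 = 1475 mg
Convert clearance: 96.7 mL/min × 60 min/h ÷ 1000 mL/L = 5.802 L/h
Infusion rate = 5.802 L/h × 3.94 mg/L = 22.86 mg/h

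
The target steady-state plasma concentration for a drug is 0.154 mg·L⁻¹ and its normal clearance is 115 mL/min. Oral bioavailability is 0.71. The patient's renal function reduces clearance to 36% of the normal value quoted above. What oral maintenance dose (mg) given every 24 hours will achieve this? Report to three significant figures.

12.9 mg

CL = 115 mL/min × 60/1000 = 6.900 L/h
Patient clearance = 0.36 × 6.900 = 2.484 L/h
D = CL × Css × τ / F = 2.484 × 0.154 × 24 / 0.71 = 12.93 mg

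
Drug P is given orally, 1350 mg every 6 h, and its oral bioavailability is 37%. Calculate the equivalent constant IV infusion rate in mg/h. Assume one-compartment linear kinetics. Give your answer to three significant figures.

Equivalent systemic input: infusion rate = F·D/τ.
Rate = 0.37 × 1350 / 6 = 83.25 mg/h

83.3 mg/h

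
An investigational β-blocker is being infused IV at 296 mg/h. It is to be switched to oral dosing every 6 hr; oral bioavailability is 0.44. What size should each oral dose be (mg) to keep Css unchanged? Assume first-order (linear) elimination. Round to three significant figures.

To maintain the same Css, the systemic dosing rate must be unchanged: F·D/τ = infusion rate.
D = rate × τ / F = 296 × 6 / 0.44 = 4036 mg

4040 mg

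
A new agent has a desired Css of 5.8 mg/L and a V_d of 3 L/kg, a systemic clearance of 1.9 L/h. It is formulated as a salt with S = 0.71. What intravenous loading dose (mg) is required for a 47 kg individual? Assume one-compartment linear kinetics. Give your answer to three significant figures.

1150 mg

Vd(total) = 47 kg × 3 L/kg = 141.0 L
LD = Vd × C / S = 141.0 × 5.800 / 0.71 = 1152 mg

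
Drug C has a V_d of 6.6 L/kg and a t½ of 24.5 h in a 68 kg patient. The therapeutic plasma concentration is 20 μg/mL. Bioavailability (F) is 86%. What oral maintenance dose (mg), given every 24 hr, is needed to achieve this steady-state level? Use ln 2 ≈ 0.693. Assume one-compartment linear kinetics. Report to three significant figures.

7090 mg

Total Vd = 6.6 × 68 = 448.8 L
k = 0.693/24.5 = 0.02829 h⁻¹, so CL = k·Vd = 0.02829 × 448.8 = 12.70 L/h
D = CL × Css × τ / F = 12.70 × 20 × 24 / 0.86 = 7088 mg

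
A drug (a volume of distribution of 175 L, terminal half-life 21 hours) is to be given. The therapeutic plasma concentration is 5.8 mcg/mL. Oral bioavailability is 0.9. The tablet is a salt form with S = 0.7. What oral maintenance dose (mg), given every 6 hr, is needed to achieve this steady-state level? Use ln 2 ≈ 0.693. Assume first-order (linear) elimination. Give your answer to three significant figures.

319 mg

CL = ln 2 · Vd / t½ = 0.693 × 175.0 / 21 = 5.775 L/h
D = CL × Css × τ / F / S = 5.775 × 5.8 × 6 / 0.9 / 0.7 = 319.0 mg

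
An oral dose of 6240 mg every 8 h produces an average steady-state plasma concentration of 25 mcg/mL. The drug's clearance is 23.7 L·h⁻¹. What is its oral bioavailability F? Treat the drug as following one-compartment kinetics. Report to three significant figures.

F·D/τ = CL·Css at steady state → F = CL·Css·τ / D.
F = 23.7 × 25 × 8 / 6240 = 0.760

0.760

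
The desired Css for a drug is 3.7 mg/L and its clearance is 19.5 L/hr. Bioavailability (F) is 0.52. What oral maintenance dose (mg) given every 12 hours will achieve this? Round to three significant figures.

1670 mg

D = CL × Css × τ / F = 19.50 × 3.7 × 12 / 0.52 = 1665 mg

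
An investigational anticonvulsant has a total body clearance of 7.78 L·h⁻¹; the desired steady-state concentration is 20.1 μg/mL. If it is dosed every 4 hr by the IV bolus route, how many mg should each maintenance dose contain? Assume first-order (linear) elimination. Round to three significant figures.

D = CL × Css × τ = 7.780 × 20.1 × 4 = 625.5 mg

626 mg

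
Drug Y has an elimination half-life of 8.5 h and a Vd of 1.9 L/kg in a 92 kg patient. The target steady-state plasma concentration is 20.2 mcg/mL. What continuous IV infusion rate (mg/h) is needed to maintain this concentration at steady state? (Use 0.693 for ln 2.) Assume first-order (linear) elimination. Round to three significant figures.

Total Vd = 1.9 × 92 = 174.8 L
CL = 0.693 × Vd / t½ = 0.693 × 174.8 / 8.5 = 14.25 L/h
Infusion rate = CL × Css = 14.25 × 20.2 = 287.9 mg/h

288 mg/h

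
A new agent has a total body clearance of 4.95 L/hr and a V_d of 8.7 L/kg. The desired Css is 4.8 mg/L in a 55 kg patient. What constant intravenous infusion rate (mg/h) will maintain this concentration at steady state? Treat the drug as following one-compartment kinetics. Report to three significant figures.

23.8 mg/h

Infusion rate = CL · Css = 4.950 L/h × 4.8 mg/L = 23.76 mg/h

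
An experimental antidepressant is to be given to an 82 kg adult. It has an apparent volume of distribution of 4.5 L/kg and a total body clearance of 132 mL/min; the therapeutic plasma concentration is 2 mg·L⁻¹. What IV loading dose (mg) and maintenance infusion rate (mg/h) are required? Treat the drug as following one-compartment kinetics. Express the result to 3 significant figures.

Vd = 4.5 L/kg × 82 kg = 369.0 L
Loading dose = Vd × C = 369.0 × 2 = 738.0 mg
CL = 132 mL/min = 132 × 0.06 = 7.920 L/h
Maintenance: replace elimination → rate = CL × Css = 7.920 × 2 = 15.84 mg/h

(a) 738 mg; (b) 15.8 mg/h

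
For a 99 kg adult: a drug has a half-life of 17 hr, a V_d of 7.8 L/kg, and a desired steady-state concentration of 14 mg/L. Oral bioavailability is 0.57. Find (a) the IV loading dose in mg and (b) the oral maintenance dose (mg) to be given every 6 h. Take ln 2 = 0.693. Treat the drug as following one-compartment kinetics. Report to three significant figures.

Vd = 7.8 L/kg × 99 kg = 772.2 L
LD = Vd × C = 772.2 × 14 = 10810 mg
CL = 0.693 × Vd / t½ = 0.693 × 772.2 / 17 = 31.48 L/h
D = CL × Css × τ / F = 31.48 × 14 × 6 / 0.57 = 4639 mg

(a) 10800 mg; (b) 4640 mg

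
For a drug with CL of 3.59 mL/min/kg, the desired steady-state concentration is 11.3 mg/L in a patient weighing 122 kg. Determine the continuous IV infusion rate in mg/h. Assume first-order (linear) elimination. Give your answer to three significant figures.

297 mg/h

CL = 3.59 mL/min/kg × 122 kg = 438.0 mL/min = 438.0 × 60/1000 = 26.28 L/h
R₀ = 26.28 × 11.3 = 297.0 mg/h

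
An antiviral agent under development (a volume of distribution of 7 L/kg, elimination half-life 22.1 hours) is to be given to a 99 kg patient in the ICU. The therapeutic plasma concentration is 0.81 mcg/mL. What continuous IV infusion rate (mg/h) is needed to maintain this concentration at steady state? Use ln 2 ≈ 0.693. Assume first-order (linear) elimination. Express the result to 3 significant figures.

17.6 mg/h

Total Vd = 7 × 99 = 693.0 L
CL = 0.693 × Vd / t½ = 0.693 × 693.0 / 22.1 = 21.73 L/h
Infusion rate = CL × Css = 21.73 × 0.81 = 17.60 mg/h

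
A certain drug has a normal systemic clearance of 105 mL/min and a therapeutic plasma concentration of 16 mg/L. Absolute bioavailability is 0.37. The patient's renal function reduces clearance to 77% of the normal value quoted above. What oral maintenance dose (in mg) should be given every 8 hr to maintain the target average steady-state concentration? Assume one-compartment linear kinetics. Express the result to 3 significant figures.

CL = 105 mL/min × 60/1000 = 6.300 L/h
Patient clearance = 0.77 × 6.300 = 4.851 L/h
D = CL × Css × τ / F = 4.851 × 16 × 8 / 0.37 = 1678 mg

1680 mg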